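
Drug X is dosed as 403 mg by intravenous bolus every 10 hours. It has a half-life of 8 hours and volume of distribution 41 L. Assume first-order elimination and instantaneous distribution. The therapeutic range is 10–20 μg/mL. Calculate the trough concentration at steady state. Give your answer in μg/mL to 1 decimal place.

Over one 10-h interval, 10/8 ≈ 1.25 half-lives elapse, leaving f ≈ 0.4204 of each dose.
Each bolus raises the concentration by D/Vd = 403/41 ≈ 9.829 μg/mL.
Steady-state trough Cmin,ss = C₀·f/(1−f) ≈ 9.829 × 0.4204/0.5796 ≈ 7.129 μg/mL.
Trough 7.1 μg/mL vs MEC 10 μg/mL: subtherapeutic.

7.1 μg/mL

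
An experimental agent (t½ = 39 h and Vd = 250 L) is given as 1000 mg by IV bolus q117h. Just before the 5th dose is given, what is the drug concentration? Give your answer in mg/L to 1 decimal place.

f = (1/2)^(τ/t½) = (1/2)^(117/39) ≈ 0.1250.
C₀ = D/Vd = 1000/250 ≈ 4.000 mg/L.
Before the 5th dose, 4 doses have been given. Superposition: Cmin = C₀·(f + f² + … + f^4).
≈ 4.000 × (0.1250 + 0.0156 + 0.0020 + 0.0002) ≈ 4.000 × 0.1428 ≈ 0.571 mg/L.

0.6 mg/L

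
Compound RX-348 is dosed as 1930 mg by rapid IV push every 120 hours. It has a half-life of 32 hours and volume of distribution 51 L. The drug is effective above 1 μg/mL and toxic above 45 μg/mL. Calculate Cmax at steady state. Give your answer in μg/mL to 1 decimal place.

k = ln2/t½ = ln2/32 ≈ 0.021661 h⁻¹; fraction remaining f = e^(−kτ) = e^(−0.021661×120) ≈ 0.0743.
Accumulation ratio R = 1/(1 − f) ≈ 1/0.9257 ≈ 1.0803.
Single-dose peak C₀ = D/Vd = 1930/51 ≈ 37.843 μg/mL.
Cmax,ss = C₀/(1 − f) ≈ 37.843/0.9257 ≈ 40.880 μg/mL.
Peak 40.9 μg/mL vs MTC 45 μg/mL: below toxic threshold.

40.9 μg/mL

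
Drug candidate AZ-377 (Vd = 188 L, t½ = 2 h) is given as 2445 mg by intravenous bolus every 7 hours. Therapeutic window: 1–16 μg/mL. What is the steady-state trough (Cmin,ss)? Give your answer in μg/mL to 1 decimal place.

τ/t½ = 7/2 ≈ 3.5, so fraction remaining f = (1/2)^(7/2) ≈ 0.0884.
Accumulation ratio R = 1/(1 − f) ≈ 1/0.9116 ≈ 1.0970.
Single-dose peak C₀ = D/Vd = 2445/188 ≈ 13.005 μg/mL.
Steady-state peak Cmax,ss = C₀·R ≈ 13.005 × 1.0970 ≈ 14.266 μg/mL.
Steady-state trough Cmin,ss = Cmax,ss·f ≈ 14.266 × 0.0884 ≈ 1.261 μg/mL.
Trough 1.3 μg/mL vs MEC 1 μg/mL: adequate.

1.3 μg/mL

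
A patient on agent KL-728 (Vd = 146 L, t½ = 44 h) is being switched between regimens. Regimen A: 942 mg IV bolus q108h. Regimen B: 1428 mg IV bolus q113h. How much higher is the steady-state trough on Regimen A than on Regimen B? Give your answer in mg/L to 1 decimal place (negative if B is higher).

Regimen A: f = (1/2)^(108/44) ≈ 0.1824; Cmin,ss = (942/146)·f/(1−f) ≈ 1.439 mg/L.
Regimen B: f = (1/2)^(113/44) ≈ 0.1686; Cmin,ss = (1428/146)·f/(1−f) ≈ 1.983 mg/L.
Difference ≈ 1.439 − 1.983 ≈ -0.544 mg/L.

-0.5 mg/L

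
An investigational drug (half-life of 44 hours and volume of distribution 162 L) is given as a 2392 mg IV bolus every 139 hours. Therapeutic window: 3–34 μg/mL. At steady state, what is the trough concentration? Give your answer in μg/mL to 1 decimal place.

1.9 μg/mL

Over one 139-h interval, 139/44 ≈ 3.1591 half-lives elapse, leaving f ≈ 0.1119 of each dose.
At steady state, accumulation factor R = 1/(1 − e^(−kτ)) ≈ 1.1260.
Each bolus raises the concentration by D/Vd = 2392/162 ≈ 14.765 μg/mL.
Cmax,ss = C₀/(1 − f) ≈ 14.765/0.8881 ≈ 16.625 μg/mL.
Steady-state trough Cmin,ss = Cmax,ss·f ≈ 16.625 × 0.1119 ≈ 1.860 μg/mL.
Trough 1.9 μg/mL vs MEC 3 μg/mL: subtherapeutic.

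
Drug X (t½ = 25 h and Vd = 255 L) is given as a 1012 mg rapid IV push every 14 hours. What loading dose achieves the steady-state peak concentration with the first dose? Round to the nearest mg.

f = (1/2)^(14/25) ≈ 0.678302; accumulation ratio R = 1/(1−f) ≈ 3.10851.
Loading dose to hit Cmax,ss on first dose: D_load = D_maint·R ≈ 1012 × 3.10851 ≈ 3145.81 mg.

3146 mg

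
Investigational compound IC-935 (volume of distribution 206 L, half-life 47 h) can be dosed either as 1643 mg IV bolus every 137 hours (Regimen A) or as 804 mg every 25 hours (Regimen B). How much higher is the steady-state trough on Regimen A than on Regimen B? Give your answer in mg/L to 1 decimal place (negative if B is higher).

-7.5 mg/L

Regimen A: f = (1/2)^(137/47) ≈ 0.1326; Cmin,ss = (1643/206)·f/(1−f) ≈ 1.219 mg/L.
Regimen B: f = (1/2)^(25/47) ≈ 0.6916; Cmin,ss = (804/206)·f/(1−f) ≈ 8.752 mg/L.
Difference ≈ 1.219 − 8.752 ≈ -7.533 mg/L.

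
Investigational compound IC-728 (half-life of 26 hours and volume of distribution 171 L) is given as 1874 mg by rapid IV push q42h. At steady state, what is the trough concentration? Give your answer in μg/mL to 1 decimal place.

5.3 μg/mL

k = ln2/t½ = ln2/26 ≈ 0.026660 h⁻¹; fraction remaining f = e^(−kτ) = e^(−0.026660×42) ≈ 0.3264.
Single-dose peak C₀ = D/Vd = 1874/171 ≈ 10.959 μg/mL.
Steady-state trough Cmin,ss = C₀·f/(1−f) ≈ 10.959 × 0.3264/0.6736 ≈ 5.310 μg/mL.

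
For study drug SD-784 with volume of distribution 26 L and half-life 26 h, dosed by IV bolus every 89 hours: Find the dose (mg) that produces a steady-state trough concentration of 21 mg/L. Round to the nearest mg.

τ/t½ = 89/26 ≈ 3.4231, so f = (1/2)^(89/26) ≈ 0.093229.
Cmin,ss = (D/Vd)·f/(1−f), so D = Cmin,ss·Vd·(1−f)/f.
D = 21 × 26 × (1−f)/f ≈ 21 × 26 × 9.72628 ≈ 5310.55 mg.

5311 mg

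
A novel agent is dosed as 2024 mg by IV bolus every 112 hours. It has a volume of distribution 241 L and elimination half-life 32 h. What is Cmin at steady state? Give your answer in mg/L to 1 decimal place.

k = ln2/t½ = ln2/32 ≈ 0.021661 h⁻¹; fraction remaining f = e^(−kτ) = e^(−0.021661×112) ≈ 0.0884.
Single-dose peak C₀ = D/Vd = 2024/241 ≈ 8.398 mg/L.
Steady-state trough Cmin,ss = C₀·f/(1−f) ≈ 8.398 × 0.0884/0.9116 ≈ 0.814 mg/L.

0.8 mg/L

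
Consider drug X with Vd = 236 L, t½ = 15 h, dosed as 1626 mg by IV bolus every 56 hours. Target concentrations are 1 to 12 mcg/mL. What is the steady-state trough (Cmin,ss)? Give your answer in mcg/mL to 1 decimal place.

0.6 mcg/mL

τ/t½ = 56/15 ≈ 3.7333, so fraction remaining f = (1/2)^(56/15) ≈ 0.0752.
Accumulation ratio R = 1/(1 − f) ≈ 1/0.9248 ≈ 1.0813.
Each bolus raises the concentration by D/Vd = 1626/236 ≈ 6.890 mcg/mL.
Cmax,ss = C₀/(1 − f) ≈ 6.890/0.9248 ≈ 7.450 mcg/mL.
Steady-state trough Cmin,ss = Cmax,ss·f ≈ 7.450 × 0.0752 ≈ 0.560 mcg/mL.
Trough 0.6 mcg/mL vs MEC 1 mcg/mL: subtherapeutic.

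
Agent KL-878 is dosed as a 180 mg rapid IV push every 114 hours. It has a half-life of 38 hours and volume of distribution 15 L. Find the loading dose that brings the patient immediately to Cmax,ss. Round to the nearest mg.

206 mg

f = (1/2)^(114/38) ≈ 0.125000; accumulation ratio R = 1/(1−f) ≈ 1.14286.
Loading dose to hit Cmax,ss on first dose: D_load = D_maint·R ≈ 180 × 1.14286 ≈ 205.71 mg.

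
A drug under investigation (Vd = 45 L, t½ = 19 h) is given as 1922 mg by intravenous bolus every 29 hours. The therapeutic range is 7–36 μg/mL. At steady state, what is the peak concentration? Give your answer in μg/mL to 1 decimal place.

k = ln2/t½ = ln2/19 ≈ 0.036481 h⁻¹; fraction remaining f = e^(−kτ) = e^(−0.036481×29) ≈ 0.3472.
Accumulation ratio R = 1/(1 − f) ≈ 1/0.6528 ≈ 1.5319.
Single-dose peak C₀ = D/Vd = 1922/45 ≈ 42.711 μg/mL.
Steady-state peak Cmax,ss = C₀·R ≈ 42.711 × 1.5319 ≈ 65.429 μg/mL.
Peak 65.4 μg/mL vs MTC 36 μg/mL: exceeds toxic threshold.

65.4 μg/mL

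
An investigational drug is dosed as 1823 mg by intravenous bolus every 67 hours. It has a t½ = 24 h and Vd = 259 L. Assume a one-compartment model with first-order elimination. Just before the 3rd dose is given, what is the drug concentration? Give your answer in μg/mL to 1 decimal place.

f = (1/2)^(τ/t½) = (1/2)^(67/24) ≈ 0.1444.
C₀ = D/Vd = 1823/259 ≈ 7.039 μg/mL.
Before the 3rd dose, 2 doses have been given. Superposition: Cmin = C₀·(f + f²).
≈ 7.039 × (0.1444 + 0.0209) ≈ 7.039 × 0.1653 ≈ 1.164 μg/mL.

1.2 μg/mL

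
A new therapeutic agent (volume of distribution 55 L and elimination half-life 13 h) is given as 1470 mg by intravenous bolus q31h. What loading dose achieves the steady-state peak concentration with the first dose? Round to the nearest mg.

1818 mg

f = (1/2)^(31/13) ≈ 0.191496; accumulation ratio R = 1/(1−f) ≈ 1.23685.
Loading dose to hit Cmax,ss on first dose: D_load = D_maint·R ≈ 1470 × 1.23685 ≈ 1818.17 mg.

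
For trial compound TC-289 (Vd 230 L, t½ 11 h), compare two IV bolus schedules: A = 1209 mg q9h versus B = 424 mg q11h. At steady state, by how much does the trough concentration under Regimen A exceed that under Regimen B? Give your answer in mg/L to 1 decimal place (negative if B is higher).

Regimen A: f = (1/2)^(9/11) ≈ 0.5672; Cmin,ss = (1209/230)·f/(1−f) ≈ 6.889 mg/L.
Regimen B: f = (1/2)^(11/11) ≈ 0.5000; Cmin,ss = (424/230)·f/(1−f) ≈ 1.843 mg/L.
Difference ≈ 6.889 − 1.843 ≈ 5.046 mg/L.

5.0 mg/L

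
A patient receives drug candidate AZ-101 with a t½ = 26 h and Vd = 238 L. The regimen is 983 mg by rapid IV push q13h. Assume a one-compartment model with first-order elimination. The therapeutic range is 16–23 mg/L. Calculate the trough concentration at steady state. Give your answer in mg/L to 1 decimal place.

τ/t½ = 13/26 ≈ 0.5, so fraction remaining f = (1/2)^(13/26) ≈ 0.7071.
Single-dose peak C₀ = D/Vd = 983/238 ≈ 4.130 mg/L.
Steady-state trough Cmin,ss = C₀·f/(1−f) ≈ 4.130 × 0.7071/0.2929 ≈ 9.970 mg/L.
Trough 10.0 mg/L vs MEC 16 mg/L: subtherapeutic.

10.0 mg/L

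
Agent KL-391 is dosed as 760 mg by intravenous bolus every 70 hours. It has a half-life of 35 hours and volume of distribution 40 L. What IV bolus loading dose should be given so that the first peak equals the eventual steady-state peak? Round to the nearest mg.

1013 mg

f = (1/2)^(70/35) ≈ 0.250000; accumulation ratio R = 1/(1−f) ≈ 1.33333.
Loading dose to hit Cmax,ss on first dose: D_load = D_maint·R ≈ 760 × 1.33333 ≈ 1013.33 mg.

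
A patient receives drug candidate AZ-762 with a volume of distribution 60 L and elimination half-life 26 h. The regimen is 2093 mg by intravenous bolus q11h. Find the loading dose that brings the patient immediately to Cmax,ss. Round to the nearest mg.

8235 mg

f = (1/2)^(11/26) ≈ 0.745832; accumulation ratio R = 1/(1−f) ≈ 3.93441.
Loading dose to hit Cmax,ss on first dose: D_load = D_maint·R ≈ 2093 × 3.93441 ≈ 8234.72 mg.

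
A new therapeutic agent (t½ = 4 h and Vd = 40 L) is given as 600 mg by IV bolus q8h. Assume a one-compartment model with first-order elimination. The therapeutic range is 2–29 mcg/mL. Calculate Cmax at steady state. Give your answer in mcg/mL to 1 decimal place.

20.0 mcg/mL

τ = 8 h = 2 half-lives, so f = (1/2)^2 = 0.25.
At steady state, R = 1/(1 − 0.25) = 4/3.
Single-dose peak C₀ = D/Vd = 600/40 = 15 mcg/mL.
Steady-state peak Cmax,ss = C₀·R = 15 × 4/3 ≈ 20.000 mcg/mL.
Peak 20.0 mcg/mL vs MTC 29 mcg/mL: below toxic threshold.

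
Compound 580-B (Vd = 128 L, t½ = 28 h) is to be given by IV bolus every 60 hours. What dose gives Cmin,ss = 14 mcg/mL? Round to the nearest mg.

6122 mg

τ/t½ = 60/28 ≈ 2.1429, so f = (1/2)^(60/28) ≈ 0.226431.
Cmin,ss = (D/Vd)·f/(1−f), so D = Cmin,ss·Vd·(1−f)/f.
D = 14 × 128 × (1−f)/f ≈ 14 × 128 × 3.41636 ≈ 6122.12 mg.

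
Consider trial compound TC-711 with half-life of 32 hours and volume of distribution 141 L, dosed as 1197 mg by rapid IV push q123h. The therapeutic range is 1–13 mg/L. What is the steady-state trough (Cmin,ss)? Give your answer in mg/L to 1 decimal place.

τ/t½ = 123/32 ≈ 3.8438, so fraction remaining f = (1/2)^(123/32) ≈ 0.0696.
Single-dose peak C₀ = D/Vd = 1197/141 ≈ 8.489 mg/L.
Steady-state trough Cmin,ss = C₀·f/(1−f) ≈ 8.489 × 0.0696/0.9304 ≈ 0.635 mg/L.
Trough 0.6 mg/L vs MEC 1 mg/L: subtherapeutic.

0.6 mg/L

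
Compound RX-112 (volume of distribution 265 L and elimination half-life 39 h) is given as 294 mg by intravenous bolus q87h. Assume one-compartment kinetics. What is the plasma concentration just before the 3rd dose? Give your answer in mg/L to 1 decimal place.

f = (1/2)^(τ/t½) = (1/2)^(87/39) ≈ 0.2130.
C₀ = D/Vd = 294/265 ≈ 1.109 mg/L.
Before the 3rd dose, 2 doses have been given. Superposition: Cmin = C₀·(f + f²).
≈ 1.109 × (0.2130 + 0.0454) ≈ 1.109 × 0.2584 ≈ 0.287 mg/L.

0.3 mg/L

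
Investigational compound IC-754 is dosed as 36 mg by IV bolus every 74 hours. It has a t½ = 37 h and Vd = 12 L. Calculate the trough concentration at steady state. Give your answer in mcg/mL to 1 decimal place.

1.0 mcg/mL

τ = 74 h = 2 half-lives, so f = (1/2)^2 = 0.25.
At steady state, R = 1/(1 − 0.25) = 4/3.
Single-dose peak C₀ = D/Vd = 36/12 = 3 mcg/mL.
Steady-state peak Cmax,ss = C₀·R = 3 × 4/3 ≈ 4.000 mcg/mL.
Steady-state trough Cmin,ss = Cmax,ss·f ≈ 4.000 × 0.25 ≈ 1.000 mcg/mL.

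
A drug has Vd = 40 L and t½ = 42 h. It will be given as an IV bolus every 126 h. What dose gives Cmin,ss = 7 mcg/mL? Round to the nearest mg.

τ/t½ = 126/42 ≈ 3, so f = (1/2)^(126/42) ≈ 0.125000.
Cmin,ss = (D/Vd)·f/(1−f), so D = Cmin,ss·Vd·(1−f)/f.
D = 7 × 40 × (1−f)/f ≈ 7 × 40 × 7.00000 ≈ 1960.00 mg.

1960 mg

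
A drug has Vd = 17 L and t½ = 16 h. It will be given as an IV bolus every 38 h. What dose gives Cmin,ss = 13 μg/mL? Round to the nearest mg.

τ/t½ = 38/16 ≈ 2.375, so f = (1/2)^(38/16) ≈ 0.192776.
Cmin,ss = (D/Vd)·f/(1−f), so D = Cmin,ss·Vd·(1−f)/f.
D = 13 × 17 × (1−f)/f ≈ 13 × 17 × 4.18737 ≈ 925.41 mg.

925 mg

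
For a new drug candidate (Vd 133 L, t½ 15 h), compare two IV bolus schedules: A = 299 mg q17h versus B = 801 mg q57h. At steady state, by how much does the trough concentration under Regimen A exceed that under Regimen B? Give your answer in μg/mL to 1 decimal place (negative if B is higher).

Regimen A: f = (1/2)^(17/15) ≈ 0.4559; Cmin,ss = (299/133)·f/(1−f) ≈ 1.884 μg/mL.
Regimen B: f = (1/2)^(57/15) ≈ 0.0718; Cmin,ss = (801/133)·f/(1−f) ≈ 0.466 μg/mL.
Difference ≈ 1.884 − 0.466 ≈ 1.418 μg/mL.

1.4 μg/mL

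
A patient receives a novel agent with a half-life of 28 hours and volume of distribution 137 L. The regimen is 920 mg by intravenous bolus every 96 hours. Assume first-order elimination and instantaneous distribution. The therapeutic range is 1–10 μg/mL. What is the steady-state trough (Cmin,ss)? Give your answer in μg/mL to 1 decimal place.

τ/t½ = 96/28 ≈ 3.4286, so fraction remaining f = (1/2)^(96/28) ≈ 0.0929.
Accumulation ratio R = 1/(1 − f) ≈ 1/0.9071 ≈ 1.1024.
Each bolus raises the concentration by D/Vd = 920/137 ≈ 6.715 μg/mL.
Cmax,ss = C₀/(1 − f) ≈ 6.715/0.9071 ≈ 7.403 μg/mL.
Steady-state trough Cmin,ss = Cmax,ss·f ≈ 7.403 × 0.0929 ≈ 0.688 μg/mL.
Trough 0.7 μg/mL vs MEC 1 μg/mL: subtherapeutic.

0.7 μg/mL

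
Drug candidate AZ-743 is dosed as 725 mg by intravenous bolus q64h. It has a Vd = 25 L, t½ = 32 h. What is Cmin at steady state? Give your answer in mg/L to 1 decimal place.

9.7 mg/L

The dosing interval is 2 half-lives, so f = 2^(−2) = 0.25.
At steady state, R = 1/(1 − 0.25) = 4/3.
Single-dose peak C₀ = D/Vd = 725/25 = 29 mg/L.
Steady-state peak Cmax,ss = C₀·R = 29 × 4/3 ≈ 38.667 mg/L.
Steady-state trough Cmin,ss = Cmax,ss·f ≈ 38.667 × 0.25 ≈ 9.667 mg/L.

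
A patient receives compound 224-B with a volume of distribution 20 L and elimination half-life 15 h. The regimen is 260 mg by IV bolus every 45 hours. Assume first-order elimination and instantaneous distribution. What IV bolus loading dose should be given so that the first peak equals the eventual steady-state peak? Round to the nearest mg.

297 mg

f = (1/2)^(45/15) ≈ 0.125000; accumulation ratio R = 1/(1−f) ≈ 1.14286.
Loading dose to hit Cmax,ss on first dose: D_load = D_maint·R ≈ 260 × 1.14286 ≈ 297.14 mg.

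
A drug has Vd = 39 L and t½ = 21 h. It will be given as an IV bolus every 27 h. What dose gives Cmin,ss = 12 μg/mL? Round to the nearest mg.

673 mg

τ/t½ = 27/21 ≈ 1.2857, so f = (1/2)^(27/21) ≈ 0.410168.
Cmin,ss = (D/Vd)·f/(1−f), so D = Cmin,ss·Vd·(1−f)/f.
D = 12 × 39 × (1−f)/f ≈ 12 × 39 × 1.43803 ≈ 673.00 mg.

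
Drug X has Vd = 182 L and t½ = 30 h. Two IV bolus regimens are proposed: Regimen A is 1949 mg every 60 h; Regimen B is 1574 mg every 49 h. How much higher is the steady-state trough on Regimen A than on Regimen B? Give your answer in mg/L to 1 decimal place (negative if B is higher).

-0.5 mg/L

Regimen A: f = (1/2)^(60/30) ≈ 0.2500; Cmin,ss = (1949/182)·f/(1−f) ≈ 3.570 mg/L.
Regimen B: f = (1/2)^(49/30) ≈ 0.3223; Cmin,ss = (1574/182)·f/(1−f) ≈ 4.113 mg/L.
Difference ≈ 3.570 − 4.113 ≈ -0.543 mg/L.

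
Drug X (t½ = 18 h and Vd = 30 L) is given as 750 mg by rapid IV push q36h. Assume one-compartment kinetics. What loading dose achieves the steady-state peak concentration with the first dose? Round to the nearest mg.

1000 mg

f = (1/2)^(36/18) ≈ 0.250000; accumulation ratio R = 1/(1−f) ≈ 1.33333.
Loading dose to hit Cmax,ss on first dose: D_load = D_maint·R ≈ 750 × 1.33333 ≈ 1000.00 mg.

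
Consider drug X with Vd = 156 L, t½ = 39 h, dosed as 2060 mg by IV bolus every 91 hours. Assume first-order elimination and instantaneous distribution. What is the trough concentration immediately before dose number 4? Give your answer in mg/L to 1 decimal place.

f = (1/2)^(τ/t½) = (1/2)^(91/39) ≈ 0.1984.
C₀ = D/Vd = 2060/156 ≈ 13.205 mg/L.
Before the 4th dose, 3 doses have been given. Superposition: Cmin = C₀·(f + f² + … + f^3).
≈ 13.205 × (0.1984 + 0.0394 + 0.0078) ≈ 13.205 × 0.2456 ≈ 3.243 mg/L.

3.2 mg/L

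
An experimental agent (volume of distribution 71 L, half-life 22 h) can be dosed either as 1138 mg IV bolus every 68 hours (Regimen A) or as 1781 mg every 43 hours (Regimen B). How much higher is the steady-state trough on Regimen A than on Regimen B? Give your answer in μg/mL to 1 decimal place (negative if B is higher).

-6.6 μg/mL

Regimen A: f = (1/2)^(68/22) ≈ 0.1174; Cmin,ss = (1138/71)·f/(1−f) ≈ 2.132 μg/mL.
Regimen B: f = (1/2)^(43/22) ≈ 0.2580; Cmin,ss = (1781/71)·f/(1−f) ≈ 8.722 μg/mL.
Difference ≈ 2.132 − 8.722 ≈ -6.590 μg/mL.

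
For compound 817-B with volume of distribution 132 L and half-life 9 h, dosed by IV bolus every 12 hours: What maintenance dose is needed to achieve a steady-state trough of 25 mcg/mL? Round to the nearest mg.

τ/t½ = 12/9 ≈ 1.3333, so f = (1/2)^(12/9) ≈ 0.396850.
Cmin,ss = (D/Vd)·f/(1−f), so D = Cmin,ss·Vd·(1−f)/f.
D = 25 × 132 × (1−f)/f ≈ 25 × 132 × 1.51984 ≈ 5015.47 mg.

5015 mg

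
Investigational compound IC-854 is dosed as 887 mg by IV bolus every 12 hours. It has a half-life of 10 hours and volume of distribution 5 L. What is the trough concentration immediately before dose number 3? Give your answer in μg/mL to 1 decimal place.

110.8 μg/mL

f = (1/2)^(τ/t½) = (1/2)^(12/10) ≈ 0.4353.
C₀ = D/Vd = 887/5 ≈ 177.400 μg/mL.
Before the 3rd dose, 2 doses have been given. Superposition: Cmin = C₀·(f + f²).
≈ 177.400 × (0.4353 + 0.1895) ≈ 177.400 × 0.6248 ≈ 110.840 μg/mL.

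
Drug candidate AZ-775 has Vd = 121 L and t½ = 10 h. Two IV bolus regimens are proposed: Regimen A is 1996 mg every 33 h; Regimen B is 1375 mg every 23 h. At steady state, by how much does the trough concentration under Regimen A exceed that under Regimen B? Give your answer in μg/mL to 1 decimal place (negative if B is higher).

-1.0 μg/mL

Regimen A: f = (1/2)^(33/10) ≈ 0.1015; Cmin,ss = (1996/121)·f/(1−f) ≈ 1.863 μg/mL.
Regimen B: f = (1/2)^(23/10) ≈ 0.2031; Cmin,ss = (1375/121)·f/(1−f) ≈ 2.896 μg/mL.
Difference ≈ 1.863 − 2.896 ≈ -1.033 μg/mL.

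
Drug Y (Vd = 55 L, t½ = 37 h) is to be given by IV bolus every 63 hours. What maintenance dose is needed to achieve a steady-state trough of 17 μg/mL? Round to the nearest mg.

τ/t½ = 63/37 ≈ 1.7027, so f = (1/2)^(63/37) ≈ 0.307210.
Cmin,ss = (D/Vd)·f/(1−f), so D = Cmin,ss·Vd·(1−f)/f.
D = 17 × 55 × (1−f)/f ≈ 17 × 55 × 2.25510 ≈ 2108.52 mg.

2109 mg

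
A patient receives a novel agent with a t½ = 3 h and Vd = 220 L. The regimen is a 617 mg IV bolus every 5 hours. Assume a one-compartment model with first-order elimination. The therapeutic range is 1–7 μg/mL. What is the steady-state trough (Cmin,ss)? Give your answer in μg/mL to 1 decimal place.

1.3 μg/mL

τ/t½ = 5/3 ≈ 1.6667, so fraction remaining f = (1/2)^(5/3) ≈ 0.3150.
Accumulation ratio R = 1/(1 − f) ≈ 1/0.6850 ≈ 1.4599.
Each bolus raises the concentration by D/Vd = 617/220 ≈ 2.805 μg/mL.
Steady-state peak Cmax,ss = C₀·R ≈ 2.805 × 1.4599 ≈ 4.095 μg/mL.
Steady-state trough Cmin,ss = Cmax,ss·f ≈ 4.095 × 0.3150 ≈ 1.290 μg/mL.
Trough 1.3 μg/mL vs MEC 1 μg/mL: adequate.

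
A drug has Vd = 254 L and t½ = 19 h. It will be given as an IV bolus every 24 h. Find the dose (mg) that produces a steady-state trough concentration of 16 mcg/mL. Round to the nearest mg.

5690 mg

τ/t½ = 24/19 ≈ 1.2632, so f = (1/2)^(24/19) ≈ 0.416631.
Cmin,ss = (D/Vd)·f/(1−f), so D = Cmin,ss·Vd·(1−f)/f.
D = 16 × 254 × (1−f)/f ≈ 16 × 254 × 1.40021 ≈ 5690.45 mg.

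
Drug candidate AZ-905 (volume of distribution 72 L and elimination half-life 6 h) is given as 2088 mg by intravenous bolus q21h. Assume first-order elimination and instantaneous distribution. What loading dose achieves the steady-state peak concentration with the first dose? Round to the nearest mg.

f = (1/2)^(21/6) ≈ 0.088388; accumulation ratio R = 1/(1−f) ≈ 1.09696.
Loading dose to hit Cmax,ss on first dose: D_load = D_maint·R ≈ 2088 × 1.09696 ≈ 2290.45 mg.

2290 mg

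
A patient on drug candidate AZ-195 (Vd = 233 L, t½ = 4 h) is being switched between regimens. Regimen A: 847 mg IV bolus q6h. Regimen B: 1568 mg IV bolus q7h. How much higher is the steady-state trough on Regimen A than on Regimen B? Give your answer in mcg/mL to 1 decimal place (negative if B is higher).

Regimen A: f = (1/2)^(6/4) ≈ 0.3536; Cmin,ss = (847/233)·f/(1−f) ≈ 1.989 mcg/mL.
Regimen B: f = (1/2)^(7/4) ≈ 0.2973; Cmin,ss = (1568/233)·f/(1−f) ≈ 2.847 mcg/mL.
Difference ≈ 1.989 − 2.847 ≈ -0.858 mcg/mL.

-0.9 mcg/mL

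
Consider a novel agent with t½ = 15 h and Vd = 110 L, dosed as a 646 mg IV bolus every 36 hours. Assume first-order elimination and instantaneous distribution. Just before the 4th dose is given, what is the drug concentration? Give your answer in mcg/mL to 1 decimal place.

f = (1/2)^(τ/t½) = (1/2)^(36/15) ≈ 0.1895.
C₀ = D/Vd = 646/110 ≈ 5.873 mcg/mL.
Before the 4th dose, 3 doses have been given. Superposition: Cmin = C₀·(f + f² + … + f^3).
≈ 5.873 × (0.1895 + 0.0359 + 0.0068) ≈ 5.873 × 0.2322 ≈ 1.364 mcg/mL.

1.4 mcg/mL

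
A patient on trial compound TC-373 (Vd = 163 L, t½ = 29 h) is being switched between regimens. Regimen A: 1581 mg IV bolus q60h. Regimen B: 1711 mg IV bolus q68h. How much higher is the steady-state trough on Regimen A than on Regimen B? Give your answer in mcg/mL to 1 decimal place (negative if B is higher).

Regimen A: f = (1/2)^(60/29) ≈ 0.2383; Cmin,ss = (1581/163)·f/(1−f) ≈ 3.034 mcg/mL.
Regimen B: f = (1/2)^(68/29) ≈ 0.1969; Cmin,ss = (1711/163)·f/(1−f) ≈ 2.574 mcg/mL.
Difference ≈ 3.034 − 2.574 ≈ 0.460 mcg/mL.

0.5 mcg/mL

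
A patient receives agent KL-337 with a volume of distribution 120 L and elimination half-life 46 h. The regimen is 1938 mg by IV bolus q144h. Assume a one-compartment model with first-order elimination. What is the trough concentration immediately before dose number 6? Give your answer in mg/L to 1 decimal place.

f = (1/2)^(τ/t½) = (1/2)^(144/46) ≈ 0.1142.
C₀ = D/Vd = 1938/120 ≈ 16.150 mg/L.
Before the 6th dose, 5 doses have been given. Superposition: Cmin = C₀·(f + f² + … + f^5).
≈ 16.150 × (0.1142 + 0.0130 + 0.0015 + 0.0002 + 0.0000) ≈ 16.150 × 0.1289 ≈ 2.082 mg/L.

2.1 mg/L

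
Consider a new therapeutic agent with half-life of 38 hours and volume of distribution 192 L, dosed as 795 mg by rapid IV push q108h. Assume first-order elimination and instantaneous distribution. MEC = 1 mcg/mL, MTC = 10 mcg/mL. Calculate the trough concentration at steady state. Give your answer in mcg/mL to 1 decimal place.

Over one 108-h interval, 108/38 ≈ 2.8421 half-lives elapse, leaving f ≈ 0.1395 of each dose.
Accumulation ratio R = 1/(1 − f) ≈ 1/0.8605 ≈ 1.1621.
Each bolus raises the concentration by D/Vd = 795/192 ≈ 4.141 mcg/mL.
Cmax,ss = C₀/(1 − f) ≈ 4.141/0.8605 ≈ 4.812 mcg/mL.
One interval later, Cmin,ss = Cmax,ss·e^(−kτ) ≈ 4.812 × 0.1395 ≈ 0.671 mcg/mL.
Trough 0.7 mcg/mL vs MEC 1 mcg/mL: subtherapeutic.

0.7 mcg/mL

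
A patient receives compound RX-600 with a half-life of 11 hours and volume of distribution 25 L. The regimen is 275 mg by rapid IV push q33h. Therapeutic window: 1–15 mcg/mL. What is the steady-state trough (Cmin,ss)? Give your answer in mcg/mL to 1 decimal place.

1.6 mcg/mL

τ = 33 h = 3 half-lives, so f = (1/2)^3 = 0.125.
Accumulation ratio R = 1/(1 − f) = 1/0.875 = 8/7.
Single-dose peak C₀ = D/Vd = 275/25 = 11 mcg/mL.
Steady-state peak Cmax,ss = C₀·R = 11 × 8/7 ≈ 12.571 mcg/mL.
Steady-state trough Cmin,ss = Cmax,ss·f ≈ 12.571 × 0.125 ≈ 1.571 mcg/mL.
Trough 1.6 mcg/mL vs MEC 1 mcg/mL: adequate.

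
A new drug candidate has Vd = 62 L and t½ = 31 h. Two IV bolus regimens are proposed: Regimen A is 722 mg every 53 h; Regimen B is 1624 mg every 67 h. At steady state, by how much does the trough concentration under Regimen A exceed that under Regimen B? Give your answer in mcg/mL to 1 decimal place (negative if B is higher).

-2.4 mcg/mL

Regimen A: f = (1/2)^(53/31) ≈ 0.3057; Cmin,ss = (722/62)·f/(1−f) ≈ 5.127 mcg/mL.
Regimen B: f = (1/2)^(67/31) ≈ 0.2236; Cmin,ss = (1624/62)·f/(1−f) ≈ 7.544 mcg/mL.
Difference ≈ 5.127 − 7.544 ≈ -2.417 mcg/mL.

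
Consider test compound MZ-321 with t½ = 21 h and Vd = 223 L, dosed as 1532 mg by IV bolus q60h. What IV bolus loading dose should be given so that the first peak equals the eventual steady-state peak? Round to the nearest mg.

1777 mg

f = (1/2)^(60/21) ≈ 0.138011; accumulation ratio R = 1/(1−f) ≈ 1.16011.
Loading dose to hit Cmax,ss on first dose: D_load = D_maint·R ≈ 1532 × 1.16011 ≈ 1777.29 mg.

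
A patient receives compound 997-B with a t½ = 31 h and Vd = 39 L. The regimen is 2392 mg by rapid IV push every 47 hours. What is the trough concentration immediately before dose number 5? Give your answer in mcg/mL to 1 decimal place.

32.5 mcg/mL

f = (1/2)^(τ/t½) = (1/2)^(47/31) ≈ 0.3496.
C₀ = D/Vd = 2392/39 ≈ 61.333 mcg/mL.
Before the 5th dose, 4 doses have been given. Superposition: Cmin = C₀·(f + f² + … + f^4).
≈ 61.333 × (0.3496 + 0.1222 + 0.0427 + 0.0149) ≈ 61.333 × 0.5294 ≈ 32.470 mcg/mL.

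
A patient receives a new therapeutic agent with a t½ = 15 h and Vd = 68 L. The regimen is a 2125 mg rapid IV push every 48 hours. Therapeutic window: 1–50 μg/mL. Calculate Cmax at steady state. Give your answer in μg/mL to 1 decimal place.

35.1 μg/mL

Over one 48-h interval, 48/15 ≈ 3.2 half-lives elapse, leaving f ≈ 0.1088 of each dose.
At steady state, accumulation factor R = 1/(1 − e^(−kτ)) ≈ 1.1221.
Single-dose peak C₀ = D/Vd = 2125/68 ≈ 31.250 μg/mL.
Cmax,ss = C₀/(1 − f) ≈ 31.250/0.8912 ≈ 35.065 μg/mL.
Peak 35.1 μg/mL vs MTC 50 μg/mL: below toxic threshold.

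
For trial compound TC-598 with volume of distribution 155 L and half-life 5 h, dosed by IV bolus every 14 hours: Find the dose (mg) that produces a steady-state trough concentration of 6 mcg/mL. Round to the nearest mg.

5547 mg

τ/t½ = 14/5 ≈ 2.8, so f = (1/2)^(14/5) ≈ 0.143587.
Cmin,ss = (D/Vd)·f/(1−f), so D = Cmin,ss·Vd·(1−f)/f.
D = 6 × 155 × (1−f)/f ≈ 6 × 155 × 5.96442 ≈ 5546.91 mg.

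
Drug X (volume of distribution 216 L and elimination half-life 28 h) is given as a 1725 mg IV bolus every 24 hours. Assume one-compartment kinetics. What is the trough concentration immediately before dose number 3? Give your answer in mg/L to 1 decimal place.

6.8 mg/L

f = (1/2)^(τ/t½) = (1/2)^(24/28) ≈ 0.5520.
C₀ = D/Vd = 1725/216 ≈ 7.986 mg/L.
Before the 3rd dose, 2 doses have been given. Superposition: Cmin = C₀·(f + f²).
≈ 7.986 × (0.5520 + 0.3047) ≈ 7.986 × 0.8567 ≈ 6.842 mg/L.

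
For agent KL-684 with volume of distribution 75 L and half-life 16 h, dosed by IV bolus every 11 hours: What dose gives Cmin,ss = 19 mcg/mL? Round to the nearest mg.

870 mg

τ/t½ = 11/16 ≈ 0.6875, so f = (1/2)^(11/16) ≈ 0.620929.
Cmin,ss = (D/Vd)·f/(1−f), so D = Cmin,ss·Vd·(1−f)/f.
D = 19 × 75 × (1−f)/f ≈ 19 × 75 × 0.61049 ≈ 869.95 mg.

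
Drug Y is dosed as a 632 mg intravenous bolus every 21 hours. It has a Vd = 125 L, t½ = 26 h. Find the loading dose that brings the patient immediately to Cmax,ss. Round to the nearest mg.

1474 mg

f = (1/2)^(21/26) ≈ 0.571295; accumulation ratio R = 1/(1−f) ≈ 2.33261.
Loading dose to hit Cmax,ss on first dose: D_load = D_maint·R ≈ 632 × 2.33261 ≈ 1474.21 mg.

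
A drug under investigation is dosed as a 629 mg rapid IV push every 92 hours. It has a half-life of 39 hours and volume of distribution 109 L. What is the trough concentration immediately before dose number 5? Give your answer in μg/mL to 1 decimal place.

1.4 μg/mL

f = (1/2)^(τ/t½) = (1/2)^(92/39) ≈ 0.1949.
C₀ = D/Vd = 629/109 ≈ 5.771 μg/mL.
Before the 5th dose, 4 doses have been given. Superposition: Cmin = C₀·(f + f² + … + f^4).
≈ 5.771 × (0.1949 + 0.0380 + 0.0074 + 0.0014) ≈ 5.771 × 0.2417 ≈ 1.395 μg/mL.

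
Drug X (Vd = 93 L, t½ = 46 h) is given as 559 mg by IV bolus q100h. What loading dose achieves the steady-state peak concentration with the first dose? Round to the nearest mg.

f = (1/2)^(100/46) ≈ 0.221609; accumulation ratio R = 1/(1−f) ≈ 1.28470.
Loading dose to hit Cmax,ss on first dose: D_load = D_maint·R ≈ 559 × 1.28470 ≈ 718.15 mg.

718 mg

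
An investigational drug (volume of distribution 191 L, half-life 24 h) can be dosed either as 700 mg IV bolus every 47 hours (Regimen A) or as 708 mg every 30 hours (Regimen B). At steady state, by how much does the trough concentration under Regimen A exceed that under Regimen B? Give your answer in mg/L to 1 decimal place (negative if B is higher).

-1.4 mg/L

Regimen A: f = (1/2)^(47/24) ≈ 0.2573; Cmin,ss = (700/191)·f/(1−f) ≈ 1.270 mg/L.
Regimen B: f = (1/2)^(30/24) ≈ 0.4204; Cmin,ss = (708/191)·f/(1−f) ≈ 2.689 mg/L.
Difference ≈ 1.270 − 2.689 ≈ -1.419 mg/L.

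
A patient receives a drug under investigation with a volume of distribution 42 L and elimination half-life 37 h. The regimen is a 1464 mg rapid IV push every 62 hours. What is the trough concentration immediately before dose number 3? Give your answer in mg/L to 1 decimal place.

f = (1/2)^(τ/t½) = (1/2)^(62/37) ≈ 0.3130.
C₀ = D/Vd = 1464/42 ≈ 34.857 mg/L.
Before the 3rd dose, 2 doses have been given. Superposition: Cmin = C₀·(f + f²).
≈ 34.857 × (0.3130 + 0.0980) ≈ 34.857 × 0.4110 ≈ 14.326 mg/L.

14.3 mg/L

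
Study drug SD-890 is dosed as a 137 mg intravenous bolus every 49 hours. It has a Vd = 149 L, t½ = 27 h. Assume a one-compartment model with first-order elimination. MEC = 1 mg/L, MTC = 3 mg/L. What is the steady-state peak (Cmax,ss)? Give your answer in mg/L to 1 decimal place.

Over one 49-h interval, 49/27 ≈ 1.8148 half-lives elapse, leaving f ≈ 0.2842 of each dose.
Accumulation ratio R = 1/(1 − f) ≈ 1/0.7158 ≈ 1.3970.
Each bolus raises the concentration by D/Vd = 137/149 ≈ 0.919 mg/L.
Cmax,ss = C₀/(1 − f) ≈ 0.919/0.7158 ≈ 1.284 mg/L.
Peak 1.3 mg/L vs MTC 3 mg/L: below toxic threshold.

1.3 mg/L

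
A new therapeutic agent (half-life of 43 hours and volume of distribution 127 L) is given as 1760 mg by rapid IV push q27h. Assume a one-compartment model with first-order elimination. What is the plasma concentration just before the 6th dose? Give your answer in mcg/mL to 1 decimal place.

22.5 mcg/mL

f = (1/2)^(τ/t½) = (1/2)^(27/43) ≈ 0.6471.
C₀ = D/Vd = 1760/127 ≈ 13.858 mcg/mL.
Before the 6th dose, 5 doses have been given. Superposition: Cmin = C₀·(f + f² + … + f^5).
≈ 13.858 × (0.6471 + 0.4187 + 0.2710 + 0.1753 + 0.1135) ≈ 13.858 × 1.6256 ≈ 22.528 mcg/mL.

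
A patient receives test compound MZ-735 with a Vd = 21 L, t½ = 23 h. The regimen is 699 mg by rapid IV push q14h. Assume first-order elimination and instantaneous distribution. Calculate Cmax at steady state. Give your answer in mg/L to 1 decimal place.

k = ln2/t½ = ln2/23 ≈ 0.030137 h⁻¹; fraction remaining f = e^(−kτ) = e^(−0.030137×14) ≈ 0.6558.
Accumulation ratio R = 1/(1 − f) ≈ 1/0.3442 ≈ 2.9053.
Each bolus raises the concentration by D/Vd = 699/21 ≈ 33.286 mg/L.
Cmax,ss = C₀/(1 − f) ≈ 33.286/0.3442 ≈ 96.705 mg/L.

96.7 mg/L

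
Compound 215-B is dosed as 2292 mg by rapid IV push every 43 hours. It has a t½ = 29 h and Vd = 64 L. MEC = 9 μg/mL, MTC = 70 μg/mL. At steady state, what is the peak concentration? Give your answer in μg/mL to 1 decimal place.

55.8 μg/mL

τ/t½ = 43/29 ≈ 1.4828, so fraction remaining f = (1/2)^(43/29) ≈ 0.3578.
Accumulation ratio R = 1/(1 − f) ≈ 1/0.6422 ≈ 1.5571.
Single-dose peak C₀ = D/Vd = 2292/64 ≈ 35.812 μg/mL.
Steady-state peak Cmax,ss = C₀·R ≈ 35.812 × 1.5571 ≈ 55.763 μg/mL.
Peak 55.8 μg/mL vs MTC 70 μg/mL: below toxic threshold.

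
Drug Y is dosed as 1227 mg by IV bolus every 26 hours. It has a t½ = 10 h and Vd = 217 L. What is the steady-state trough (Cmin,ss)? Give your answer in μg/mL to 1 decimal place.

k = ln2/t½ = ln2/10 ≈ 0.069315 h⁻¹; fraction remaining f = e^(−kτ) = e^(−0.069315×26) ≈ 0.1649.
Each bolus raises the concentration by D/Vd = 1227/217 ≈ 5.654 μg/mL.
Steady-state trough Cmin,ss = C₀·f/(1−f) ≈ 5.654 × 0.1649/0.8351 ≈ 1.116 μg/mL.

1.1 μg/mL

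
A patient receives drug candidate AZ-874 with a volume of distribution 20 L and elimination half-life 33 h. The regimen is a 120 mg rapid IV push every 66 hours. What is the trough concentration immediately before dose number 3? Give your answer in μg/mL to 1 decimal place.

1.9 μg/mL

f = (1/2)^(τ/t½) = (1/2)^(66/33) ≈ 0.2500.
C₀ = D/Vd = 120/20 ≈ 6.000 μg/mL.
Before the 3rd dose, 2 doses have been given. Superposition: Cmin = C₀·(f + f²).
≈ 6.000 × (0.2500 + 0.0625) ≈ 6.000 × 0.3125 ≈ 1.875 μg/mL.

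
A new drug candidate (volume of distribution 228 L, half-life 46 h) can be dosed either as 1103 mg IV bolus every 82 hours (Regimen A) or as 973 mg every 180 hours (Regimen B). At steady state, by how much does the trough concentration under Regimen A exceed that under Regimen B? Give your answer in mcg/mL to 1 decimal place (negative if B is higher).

1.7 mcg/mL

Regimen A: f = (1/2)^(82/46) ≈ 0.2907; Cmin,ss = (1103/228)·f/(1−f) ≈ 1.983 mcg/mL.
Regimen B: f = (1/2)^(180/46) ≈ 0.0664; Cmin,ss = (973/228)·f/(1−f) ≈ 0.304 mcg/mL.
Difference ≈ 1.983 − 0.304 ≈ 1.679 mcg/mL.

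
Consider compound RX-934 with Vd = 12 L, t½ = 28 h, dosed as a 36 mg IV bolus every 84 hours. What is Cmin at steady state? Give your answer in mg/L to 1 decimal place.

0.4 mg/L

The dosing interval is 3 half-lives, so f = 2^(−3) = 0.125.
Accumulation ratio R = 1/(1 − f) = 1/0.875 = 8/7.
Single-dose peak C₀ = D/Vd = 36/12 = 3 mg/L.
Steady-state peak Cmax,ss = C₀·R = 3 × 8/7 ≈ 3.429 mg/L.
Steady-state trough Cmin,ss = Cmax,ss·f ≈ 3.429 × 0.125 ≈ 0.429 mg/L.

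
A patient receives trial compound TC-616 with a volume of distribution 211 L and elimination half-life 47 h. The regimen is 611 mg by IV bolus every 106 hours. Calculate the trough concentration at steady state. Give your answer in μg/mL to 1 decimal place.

0.8 μg/mL

Over one 106-h interval, 106/47 ≈ 2.2553 half-lives elapse, leaving f ≈ 0.2095 of each dose.
At steady state, accumulation factor R = 1/(1 − e^(−kτ)) ≈ 1.2650.
Each bolus raises the concentration by D/Vd = 611/211 ≈ 2.896 μg/mL.
Cmax,ss = C₀/(1 − f) ≈ 2.896/0.7905 ≈ 3.664 μg/mL.
One interval later, Cmin,ss = Cmax,ss·e^(−kτ) ≈ 3.664 × 0.2095 ≈ 0.768 μg/mL.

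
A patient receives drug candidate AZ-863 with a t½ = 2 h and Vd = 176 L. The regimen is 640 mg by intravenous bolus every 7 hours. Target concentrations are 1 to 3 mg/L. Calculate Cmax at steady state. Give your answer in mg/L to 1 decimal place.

4.0 mg/L

k = ln2/t½ = ln2/2 ≈ 0.346574 h⁻¹; fraction remaining f = e^(−kτ) = e^(−0.346574×7) ≈ 0.0884.
Accumulation ratio R = 1/(1 − f) ≈ 1/0.9116 ≈ 1.0970.
Single-dose peak C₀ = D/Vd = 640/176 ≈ 3.636 mg/L.
Steady-state peak Cmax,ss = C₀·R ≈ 3.636 × 1.0970 ≈ 3.989 mg/L.
Peak 4.0 mg/L vs MTC 3 mg/L: exceeds toxic threshold.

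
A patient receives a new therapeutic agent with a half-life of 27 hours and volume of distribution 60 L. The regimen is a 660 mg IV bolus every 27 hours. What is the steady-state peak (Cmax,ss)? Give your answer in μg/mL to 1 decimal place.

22.0 μg/mL

The dosing interval is 1 half-life, so f = 2^(−1) = 0.5.
Accumulation ratio R = 1/(1 − f) = 1/0.5 = 2/1.
Single-dose peak C₀ = D/Vd = 660/60 = 11 μg/mL.
Steady-state peak Cmax,ss = C₀·R = 11 × 2/1 ≈ 22.000 μg/mL.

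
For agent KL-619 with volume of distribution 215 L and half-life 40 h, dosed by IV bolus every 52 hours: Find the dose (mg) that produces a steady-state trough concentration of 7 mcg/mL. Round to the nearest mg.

2201 mg

τ/t½ = 52/40 ≈ 1.3, so f = (1/2)^(52/40) ≈ 0.406126.
Cmin,ss = (D/Vd)·f/(1−f), so D = Cmin,ss·Vd·(1−f)/f.
D = 7 × 215 × (1−f)/f ≈ 7 × 215 × 1.46229 ≈ 2200.75 mg.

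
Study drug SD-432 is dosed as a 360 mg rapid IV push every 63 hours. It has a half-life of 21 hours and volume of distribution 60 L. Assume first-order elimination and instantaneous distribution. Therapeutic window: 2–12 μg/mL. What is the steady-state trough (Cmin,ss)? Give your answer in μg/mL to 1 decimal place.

0.9 μg/mL

The dosing interval is 3 half-lives, so f = 2^(−3) = 0.125.
Accumulation ratio R = 1/(1 − f) = 1/0.875 = 8/7.
Single-dose peak C₀ = D/Vd = 360/60 = 6 μg/mL.
Steady-state peak Cmax,ss = C₀·R = 6 × 8/7 ≈ 6.857 μg/mL.
Steady-state trough Cmin,ss = Cmax,ss·f ≈ 6.857 × 0.125 ≈ 0.857 μg/mL.
Trough 0.9 μg/mL vs MEC 2 μg/mL: subtherapeutic.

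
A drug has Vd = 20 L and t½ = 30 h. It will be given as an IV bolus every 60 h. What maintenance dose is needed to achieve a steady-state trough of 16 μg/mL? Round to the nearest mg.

τ/t½ = 60/30 ≈ 2, so f = (1/2)^(60/30) ≈ 0.250000.
Cmin,ss = (D/Vd)·f/(1−f), so D = Cmin,ss·Vd·(1−f)/f.
D = 16 × 20 × (1−f)/f ≈ 16 × 20 × 3.00000 ≈ 960.00 mg.

960 mg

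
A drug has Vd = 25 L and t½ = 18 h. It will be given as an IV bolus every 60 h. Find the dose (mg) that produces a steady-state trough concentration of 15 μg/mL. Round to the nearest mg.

3405 mg

τ/t½ = 60/18 ≈ 3.3333, so f = (1/2)^(60/18) ≈ 0.099213.
Cmin,ss = (D/Vd)·f/(1−f), so D = Cmin,ss·Vd·(1−f)/f.
D = 15 × 25 × (1−f)/f ≈ 15 × 25 × 9.07932 ≈ 3404.74 mg.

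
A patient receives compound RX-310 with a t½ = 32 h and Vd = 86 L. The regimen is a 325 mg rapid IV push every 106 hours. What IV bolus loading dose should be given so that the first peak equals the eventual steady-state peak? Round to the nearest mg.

361 mg

f = (1/2)^(106/32) ≈ 0.100656; accumulation ratio R = 1/(1−f) ≈ 1.11192.
Loading dose to hit Cmax,ss on first dose: D_load = D_maint·R ≈ 325 × 1.11192 ≈ 361.37 mg.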